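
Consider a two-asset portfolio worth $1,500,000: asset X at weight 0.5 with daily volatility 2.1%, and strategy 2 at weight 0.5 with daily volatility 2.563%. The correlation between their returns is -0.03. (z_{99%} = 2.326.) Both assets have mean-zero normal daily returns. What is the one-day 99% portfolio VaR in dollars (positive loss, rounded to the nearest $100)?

$56,900

σ_p² = 0.5²·2.1² + 0.5²·2.563² + 2·-0.03·0.5·0.5·2.1·2.563 = 2.6640 (%²).
σ_p = √2.6640 = 1.632%.
VaR = 2.326 × 1.632% = 3.796%; on $1,500,000 that is $56,940.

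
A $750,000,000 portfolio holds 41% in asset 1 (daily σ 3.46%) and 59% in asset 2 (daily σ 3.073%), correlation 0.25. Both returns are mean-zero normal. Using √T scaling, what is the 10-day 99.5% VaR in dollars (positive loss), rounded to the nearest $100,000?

$156,800,000

σ_p = √(0.41²·3.46² + 0.59²·3.073² + 2·0.25·0.41·0.59·3.46·3.073) = 2.566%.
σ_{10d} = 2.566% × √10 = 8.114%.
z(99.5%) = 2.576.
VaR = 2.576 × 8.114% = 20.902%; on $750,000,000 that is $156,765,000.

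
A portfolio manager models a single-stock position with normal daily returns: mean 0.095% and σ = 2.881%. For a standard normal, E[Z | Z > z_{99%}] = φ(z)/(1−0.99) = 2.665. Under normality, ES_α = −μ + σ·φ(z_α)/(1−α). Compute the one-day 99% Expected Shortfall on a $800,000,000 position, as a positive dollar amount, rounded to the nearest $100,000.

ES = −(0.095%) + 2.881% × 2.665 = 7.583%.
On $800,000,000: 0.07583 × $800,000,000 = $60,664,000.

$60,700,000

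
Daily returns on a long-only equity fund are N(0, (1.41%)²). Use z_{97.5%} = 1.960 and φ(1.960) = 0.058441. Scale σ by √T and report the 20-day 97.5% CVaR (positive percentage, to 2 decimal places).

14.74%

σ_{20d} = 1.41% × √20 = 6.306%.
ES multiplier = φ(z)/(1−α) = 0.058441/0.025 = 2.338.
ES = 6.306% × 2.338 = 14.743%.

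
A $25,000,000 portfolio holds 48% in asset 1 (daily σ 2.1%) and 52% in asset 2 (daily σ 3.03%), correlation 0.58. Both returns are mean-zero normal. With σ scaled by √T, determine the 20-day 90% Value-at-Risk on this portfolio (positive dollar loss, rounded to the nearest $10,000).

σ_p = √(0.48²·2.1² + 0.52²·3.03² + 2·0.58·0.48·0.52·2.1·3.03) = 2.311%.
σ_{20d} = 2.311% × √20 = 10.335%.
z(90%) = 1.282.
VaR = 1.282 × 10.335% = 13.249%; on $25,000,000 that is $3,312,250.

$3,310,000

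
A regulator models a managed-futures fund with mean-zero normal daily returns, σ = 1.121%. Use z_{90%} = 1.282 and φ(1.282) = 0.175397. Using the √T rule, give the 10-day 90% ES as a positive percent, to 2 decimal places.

6.22%

σ_{10d} = 1.121% × √10 = 3.545%.
ES multiplier = φ(z)/(1−α) = 0.175397/0.1 = 1.754.
ES = 3.545% × 1.754 = 6.218%.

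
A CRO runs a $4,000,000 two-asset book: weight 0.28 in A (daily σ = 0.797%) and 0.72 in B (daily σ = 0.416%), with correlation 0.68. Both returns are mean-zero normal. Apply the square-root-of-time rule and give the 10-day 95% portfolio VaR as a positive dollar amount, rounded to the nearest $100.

$99,900

σ_p = √(0.28²·0.797² + 0.72²·0.416² + 2·0.68·0.28·0.72·0.797·0.416) = 0.480%.
σ_{10d} = 0.480% × √10 = 1.518%.
z(95%) = 1.645.
VaR = 1.645 × 1.518% = 2.497%; on $4,000,000 that is $99,880.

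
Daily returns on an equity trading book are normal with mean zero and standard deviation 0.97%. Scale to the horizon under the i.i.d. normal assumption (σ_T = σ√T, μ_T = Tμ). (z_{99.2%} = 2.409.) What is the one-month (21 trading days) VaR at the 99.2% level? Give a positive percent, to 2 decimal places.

10.71%

σ_{21d} = 0.97% × √21 = 4.445%.
VaR = 2.409 × 4.445% = 10.708%.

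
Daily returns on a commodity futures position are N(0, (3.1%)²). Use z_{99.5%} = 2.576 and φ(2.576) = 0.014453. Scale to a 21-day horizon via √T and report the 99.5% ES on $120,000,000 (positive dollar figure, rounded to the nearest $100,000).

$49,300,000

σ_{21d} = 3.1% × √21 = 14.206%.
ES multiplier = φ(z)/(1−α) = 0.014453/0.005 = 2.891.
ES = 14.206% × 2.891 = 41.070%; on $120,000,000: $49,284,000.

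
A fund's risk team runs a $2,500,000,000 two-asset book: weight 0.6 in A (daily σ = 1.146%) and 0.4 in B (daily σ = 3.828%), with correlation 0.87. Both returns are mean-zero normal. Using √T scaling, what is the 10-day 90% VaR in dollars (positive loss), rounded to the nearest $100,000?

σ_p = √(0.6²·1.146² + 0.4²·3.828² + 2·0.87·0.6·0.4·1.146·3.828) = 2.156%.
σ_{10d} = 2.156% × √10 = 6.818%.
z(90%) = 1.282.
VaR = 1.282 × 6.818% = 8.741%; on $2,500,000,000 that is $218,525,000.

$218,500,000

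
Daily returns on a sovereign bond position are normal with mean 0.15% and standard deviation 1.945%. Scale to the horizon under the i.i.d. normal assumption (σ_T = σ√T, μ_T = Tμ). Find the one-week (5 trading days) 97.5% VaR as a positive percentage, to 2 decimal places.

At 97.5%, z = 1.960.
σ_{5d} = 1.945% × √5 = 4.349%; μ_{5d} = 5 × 0.15% = 0.750%.
VaR = −(0.750%) + 1.960 × 4.349% = 7.774%.

7.77%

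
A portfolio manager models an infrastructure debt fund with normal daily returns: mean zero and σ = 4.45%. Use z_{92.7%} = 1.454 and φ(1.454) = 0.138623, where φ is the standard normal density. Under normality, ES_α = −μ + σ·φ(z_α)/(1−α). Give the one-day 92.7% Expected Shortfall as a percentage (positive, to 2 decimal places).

Tail multiplier: φ(z)/(1−α) = 0.138623 / 0.073 = 1.899.
ES = 4.45% × 1.899 = 8.451%.

8.45%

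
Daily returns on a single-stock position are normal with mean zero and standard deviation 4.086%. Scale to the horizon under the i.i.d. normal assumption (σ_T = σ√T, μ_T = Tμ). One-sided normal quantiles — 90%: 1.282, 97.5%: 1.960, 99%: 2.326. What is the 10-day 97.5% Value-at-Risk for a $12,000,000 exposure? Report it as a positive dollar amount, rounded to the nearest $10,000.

$3,040,000

σ_{10d} = 4.086% × √10 = 12.921%.
VaR = 1.960 × 12.921% = 25.325%.
On $12,000,000: 0.25325 × $12,000,000 = $3,039,000.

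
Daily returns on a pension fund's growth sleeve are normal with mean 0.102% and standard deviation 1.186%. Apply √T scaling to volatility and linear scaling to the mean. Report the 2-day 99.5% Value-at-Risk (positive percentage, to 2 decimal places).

At 99.5%, z = 2.576.
σ_{2d} = 1.186% × √2 = 1.677%; μ_{2d} = 2 × 0.102% = 0.204%.
VaR = −(0.204%) + 2.576 × 1.677% = 4.116%.

4.12%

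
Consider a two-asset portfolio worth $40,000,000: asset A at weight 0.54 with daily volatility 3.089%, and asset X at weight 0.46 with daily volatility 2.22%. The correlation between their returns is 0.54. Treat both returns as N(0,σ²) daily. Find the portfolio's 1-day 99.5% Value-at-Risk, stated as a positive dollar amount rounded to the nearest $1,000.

σ_p² = 0.54²·3.089² + 0.46²·2.22² + 2·0.54·0.54·0.46·3.089·2.22 = 5.6650 (%²).
σ_p = √5.6650 = 2.380%.
At 99.5%, z = 2.576.
VaR = 2.576 × 2.380% = 6.131%; on $40,000,000 that is $2,452,400.

$2,452,000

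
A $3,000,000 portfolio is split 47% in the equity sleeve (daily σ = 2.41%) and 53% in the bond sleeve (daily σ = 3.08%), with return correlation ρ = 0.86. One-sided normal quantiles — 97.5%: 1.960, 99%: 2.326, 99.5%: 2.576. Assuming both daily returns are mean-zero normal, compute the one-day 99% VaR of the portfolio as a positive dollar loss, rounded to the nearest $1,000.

$186,000

σ_p² = 0.47²·2.41² + 0.53²·3.08² + 2·0.86·0.47·0.53·2.41·3.08 = 7.1281 (%²).
σ_p = √7.1281 = 2.670%.
VaR = 2.326 × 2.670% = 6.210%; on $3,000,000 that is $186,300.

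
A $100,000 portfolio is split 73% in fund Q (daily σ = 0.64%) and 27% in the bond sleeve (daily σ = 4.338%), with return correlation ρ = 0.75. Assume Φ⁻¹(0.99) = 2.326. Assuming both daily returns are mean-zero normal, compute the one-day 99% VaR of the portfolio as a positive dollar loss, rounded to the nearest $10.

$3,610

σ_p² = 0.73²·0.64² + 0.27²·4.338² + 2·0.75·0.73·0.27·0.64·4.338 = 2.4109 (%²).
σ_p = √2.4109 = 1.553%.
VaR = 2.326 × 1.553% = 3.612%; on $100,000 that is $3,612.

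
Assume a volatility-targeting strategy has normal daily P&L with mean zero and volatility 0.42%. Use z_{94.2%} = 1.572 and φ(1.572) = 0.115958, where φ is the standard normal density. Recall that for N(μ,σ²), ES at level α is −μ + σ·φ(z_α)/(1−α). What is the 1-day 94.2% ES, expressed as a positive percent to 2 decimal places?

Tail multiplier: φ(z)/(1−α) = 0.115958 / 0.058 = 1.999.
ES = 0.42% × 1.999 = 0.840%.

0.84%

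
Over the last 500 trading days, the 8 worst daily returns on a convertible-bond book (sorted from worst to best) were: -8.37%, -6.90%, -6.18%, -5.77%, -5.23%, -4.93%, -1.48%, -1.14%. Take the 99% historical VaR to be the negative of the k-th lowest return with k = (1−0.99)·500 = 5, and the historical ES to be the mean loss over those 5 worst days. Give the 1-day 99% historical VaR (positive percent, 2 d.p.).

k = 5; the 5th lowest return is -5.23%, so VaR = 5.23%.

5.23%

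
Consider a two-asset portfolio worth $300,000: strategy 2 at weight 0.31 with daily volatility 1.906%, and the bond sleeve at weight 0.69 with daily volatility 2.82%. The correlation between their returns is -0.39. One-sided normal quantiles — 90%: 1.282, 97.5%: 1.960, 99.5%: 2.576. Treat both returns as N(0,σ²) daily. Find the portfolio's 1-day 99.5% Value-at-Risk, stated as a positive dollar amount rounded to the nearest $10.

σ_p² = 0.31²·1.906² + 0.69²·2.82² + 2·-0.39·0.31·0.69·1.906·2.82 = 3.2385 (%²).
σ_p = √3.2385 = 1.800%.
VaR = 2.576 × 1.800% = 4.637%; on $300,000 that is $13,911.

$13,910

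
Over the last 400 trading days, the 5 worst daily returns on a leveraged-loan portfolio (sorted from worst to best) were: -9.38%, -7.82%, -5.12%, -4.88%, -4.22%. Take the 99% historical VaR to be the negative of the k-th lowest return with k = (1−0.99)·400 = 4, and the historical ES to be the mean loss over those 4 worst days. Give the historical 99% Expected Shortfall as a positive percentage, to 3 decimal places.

6.800%

The 4 worst returns sum to -27.20%.
ES = −(-27.20%) / 4 = 6.8% ≈ 6.800%.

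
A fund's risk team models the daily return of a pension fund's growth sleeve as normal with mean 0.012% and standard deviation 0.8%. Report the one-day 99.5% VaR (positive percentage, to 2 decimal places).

2.05%

At 99.5% one-sided, z = 2.576.
VaR = −μ + z·σ = −(0.012%) + 2.576 × 0.8% = 2.049%.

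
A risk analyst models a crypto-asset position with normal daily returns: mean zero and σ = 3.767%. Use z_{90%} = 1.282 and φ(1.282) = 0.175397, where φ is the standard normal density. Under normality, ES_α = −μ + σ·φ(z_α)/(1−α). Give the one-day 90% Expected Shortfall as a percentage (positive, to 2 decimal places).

Tail multiplier: φ(z)/(1−α) = 0.175397 / 0.1 = 1.754.
ES = 3.767% × 1.754 = 6.607%.

6.61%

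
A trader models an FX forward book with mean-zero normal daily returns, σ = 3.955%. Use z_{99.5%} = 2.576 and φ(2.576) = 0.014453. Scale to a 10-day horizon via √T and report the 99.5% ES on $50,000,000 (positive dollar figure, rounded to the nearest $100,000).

σ_{10d} = 3.955% × √10 = 12.507%.
ES multiplier = φ(z)/(1−α) = 0.014453/0.005 = 2.891.
ES = 12.507% × 2.891 = 36.158%; on $50,000,000: $18,079,000.

$18,100,000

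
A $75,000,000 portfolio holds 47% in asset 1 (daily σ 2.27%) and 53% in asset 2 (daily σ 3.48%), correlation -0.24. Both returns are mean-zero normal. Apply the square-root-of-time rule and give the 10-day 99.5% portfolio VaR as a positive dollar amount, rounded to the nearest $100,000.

$11,600,000

σ_p = √(0.47²·2.27² + 0.53²·3.48² + 2·-0.24·0.47·0.53·2.27·3.48) = 1.896%.
σ_{10d} = 1.896% × √10 = 5.996%.
z(99.5%) = 2.576.
VaR = 2.576 × 5.996% = 15.446%; on $75,000,000 that is $11,584,500.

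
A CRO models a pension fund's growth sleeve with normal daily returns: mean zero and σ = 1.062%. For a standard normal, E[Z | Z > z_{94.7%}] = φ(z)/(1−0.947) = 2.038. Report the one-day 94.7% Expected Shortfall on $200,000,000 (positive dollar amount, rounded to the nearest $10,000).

ES = 1.062% × 2.038 = 2.164%.
On $200,000,000: 0.02164 × $200,000,000 = $4,328,000.

$4,330,000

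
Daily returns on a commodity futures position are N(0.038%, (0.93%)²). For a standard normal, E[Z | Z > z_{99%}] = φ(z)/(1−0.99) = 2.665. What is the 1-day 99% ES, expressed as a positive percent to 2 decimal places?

ES = −(0.038%) + 0.93% × 2.665 = 2.440%.

2.44%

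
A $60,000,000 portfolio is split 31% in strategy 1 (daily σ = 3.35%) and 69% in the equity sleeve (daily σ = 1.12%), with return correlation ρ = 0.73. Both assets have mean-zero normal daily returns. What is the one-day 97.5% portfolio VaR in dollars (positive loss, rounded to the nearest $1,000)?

$1,984,000

σ_p² = 0.31²·3.35² + 0.69²·1.12² + 2·0.73·0.31·0.69·3.35·1.12 = 2.8474 (%²).
σ_p = √2.8474 = 1.687%.
At 97.5%, z = 1.960.
VaR = 1.960 × 1.687% = 3.307%; on $60,000,000 that is $1,984,200.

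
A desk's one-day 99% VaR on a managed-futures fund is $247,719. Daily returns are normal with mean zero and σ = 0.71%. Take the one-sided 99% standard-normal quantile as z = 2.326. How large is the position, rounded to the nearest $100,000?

$15,000,000

VaR as a fraction of value: z·σ = 2.326 × 0.71% = 1.65146%.
Position = $247,719 / 0.0165146 = $15,000,000.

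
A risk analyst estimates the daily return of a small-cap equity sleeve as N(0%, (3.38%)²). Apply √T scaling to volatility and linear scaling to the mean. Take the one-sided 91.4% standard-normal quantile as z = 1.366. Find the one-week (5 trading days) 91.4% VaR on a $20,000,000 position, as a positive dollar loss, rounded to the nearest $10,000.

$2,060,000

σ_{5d} = 3.38% × √5 = 7.558%.
VaR = 1.366 × 7.558% = 10.324%.
On $20,000,000: 0.10324 × $20,000,000 = $2,064,800.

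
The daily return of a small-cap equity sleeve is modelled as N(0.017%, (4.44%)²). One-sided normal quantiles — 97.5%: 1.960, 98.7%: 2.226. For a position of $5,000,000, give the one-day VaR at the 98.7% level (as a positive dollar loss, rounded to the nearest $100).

VaR = −μ + z·σ = −(0.017%) + 2.226 × 4.44% = 9.866%.
On $5,000,000: 0.09866 × $5,000,000 = $493,300.

$493,300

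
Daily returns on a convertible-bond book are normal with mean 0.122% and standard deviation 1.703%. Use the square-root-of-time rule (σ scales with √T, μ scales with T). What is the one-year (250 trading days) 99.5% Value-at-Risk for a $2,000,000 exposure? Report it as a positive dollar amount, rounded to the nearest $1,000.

At 99.5%, z = 2.576.
σ_{250d} = 1.703% × √250 = 26.927%; μ_{250d} = 250 × 0.122% = 30.500%.
VaR = −(30.500%) + 2.576 × 26.927% = 38.864%.
On $2,000,000: 0.38864 × $2,000,000 = $777,280.

$777,000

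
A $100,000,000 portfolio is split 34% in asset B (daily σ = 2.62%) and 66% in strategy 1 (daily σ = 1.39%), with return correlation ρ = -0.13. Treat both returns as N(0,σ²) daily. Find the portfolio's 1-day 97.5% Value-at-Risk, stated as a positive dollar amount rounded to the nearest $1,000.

$2,338,000

σ_p² = 0.34²·2.62² + 0.66²·1.39² + 2·-0.13·0.34·0.66·2.62·1.39 = 1.4227 (%²).
σ_p = √1.4227 = 1.193%.
At 97.5%, z = 1.960.
VaR = 1.960 × 1.193% = 2.338%; on $100,000,000 that is $2,338,000.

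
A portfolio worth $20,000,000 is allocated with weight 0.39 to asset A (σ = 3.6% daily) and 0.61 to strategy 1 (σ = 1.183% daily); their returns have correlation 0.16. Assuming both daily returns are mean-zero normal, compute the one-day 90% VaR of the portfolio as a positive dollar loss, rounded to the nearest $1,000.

σ_p² = 0.39²·3.6² + 0.61²·1.183² + 2·0.16·0.39·0.61·3.6·1.183 = 2.8162 (%²).
σ_p = √2.8162 = 1.678%.
At 90%, z = 1.282.
VaR = 1.282 × 1.678% = 2.151%; on $20,000,000 that is $430,200.

$430,000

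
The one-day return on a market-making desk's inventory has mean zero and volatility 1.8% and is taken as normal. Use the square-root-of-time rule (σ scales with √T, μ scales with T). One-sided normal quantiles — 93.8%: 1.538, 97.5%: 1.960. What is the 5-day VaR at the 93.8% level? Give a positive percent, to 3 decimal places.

σ_{5d} = 1.8% × √5 = 4.025%.
VaR = 1.538 × 4.025% = 6.190%.

6.190%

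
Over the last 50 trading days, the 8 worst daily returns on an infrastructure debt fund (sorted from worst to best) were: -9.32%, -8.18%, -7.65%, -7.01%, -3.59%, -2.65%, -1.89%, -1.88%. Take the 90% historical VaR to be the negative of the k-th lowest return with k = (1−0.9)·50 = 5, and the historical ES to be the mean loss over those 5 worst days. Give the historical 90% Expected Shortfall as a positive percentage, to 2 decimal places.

7.15%

The 5 worst returns sum to -35.75%.
ES = −(-35.75%) / 5 = 7.15%.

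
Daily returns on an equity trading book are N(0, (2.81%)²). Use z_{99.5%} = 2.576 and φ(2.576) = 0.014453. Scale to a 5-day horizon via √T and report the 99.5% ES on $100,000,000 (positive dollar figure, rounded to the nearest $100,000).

σ_{5d} = 2.81% × √5 = 6.283%.
ES multiplier = φ(z)/(1−α) = 0.014453/0.005 = 2.891.
ES = 6.283% × 2.891 = 18.164%; on $100,000,000: $18,164,000.

$18,200,000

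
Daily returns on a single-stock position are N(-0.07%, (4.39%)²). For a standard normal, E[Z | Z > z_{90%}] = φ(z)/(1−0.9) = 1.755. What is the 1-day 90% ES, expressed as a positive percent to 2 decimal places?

ES = −(-0.07%) + 4.39% × 1.755 = 7.774%.

7.77%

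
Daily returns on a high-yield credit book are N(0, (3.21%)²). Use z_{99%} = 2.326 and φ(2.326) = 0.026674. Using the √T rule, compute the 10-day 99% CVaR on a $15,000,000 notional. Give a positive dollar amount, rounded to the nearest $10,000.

$4,060,000

σ_{10d} = 3.21% × √10 = 10.151%.
ES multiplier = φ(z)/(1−α) = 0.026674/0.01 = 2.667.
ES = 10.151% × 2.667 = 27.073%; on $15,000,000: $4,060,950.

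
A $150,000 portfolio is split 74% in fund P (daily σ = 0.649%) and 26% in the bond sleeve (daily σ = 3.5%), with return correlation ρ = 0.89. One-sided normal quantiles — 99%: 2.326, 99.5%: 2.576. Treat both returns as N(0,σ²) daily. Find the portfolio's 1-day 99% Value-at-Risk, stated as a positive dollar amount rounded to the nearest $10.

σ_p² = 0.74²·0.649² + 0.26²·3.5² + 2·0.89·0.74·0.26·0.649·3.5 = 1.8367 (%²).
σ_p = √1.8367 = 1.355%.
VaR = 2.326 × 1.355% = 3.152%; on $150,000 that is $4,728.

$4,730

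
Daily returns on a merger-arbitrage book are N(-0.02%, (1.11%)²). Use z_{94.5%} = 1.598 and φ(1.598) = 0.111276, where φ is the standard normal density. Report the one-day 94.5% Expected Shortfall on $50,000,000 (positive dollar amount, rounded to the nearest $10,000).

$1,130,000

Tail multiplier: φ(z)/(1−α) = 0.111276 / 0.055 = 2.023.
ES = −(-0.02%) + 1.11% × 2.023 = 2.266%.
On $50,000,000: 0.02266 × $50,000,000 = $1,133,000.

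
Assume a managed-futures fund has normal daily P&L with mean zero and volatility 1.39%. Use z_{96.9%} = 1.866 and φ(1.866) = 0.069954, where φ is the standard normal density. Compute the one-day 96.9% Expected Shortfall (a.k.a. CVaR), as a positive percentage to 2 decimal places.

3.14%

Tail multiplier: φ(z)/(1−α) = 0.069954 / 0.031 = 2.257.
ES = 1.39% × 2.257 = 3.137%.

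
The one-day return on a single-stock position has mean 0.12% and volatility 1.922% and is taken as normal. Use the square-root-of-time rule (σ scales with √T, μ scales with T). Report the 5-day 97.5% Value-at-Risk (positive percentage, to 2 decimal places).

7.82%

At 97.5%, z = 1.960.
σ_{5d} = 1.922% × √5 = 4.298%; μ_{5d} = 5 × 0.12% = 0.600%.
VaR = −(0.600%) + 1.960 × 4.298% = 7.824%.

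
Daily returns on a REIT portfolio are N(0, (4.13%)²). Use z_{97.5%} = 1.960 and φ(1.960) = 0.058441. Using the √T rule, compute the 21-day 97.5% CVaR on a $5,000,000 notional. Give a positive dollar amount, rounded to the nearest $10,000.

σ_{21d} = 4.13% × √21 = 18.926%.
ES multiplier = φ(z)/(1−α) = 0.058441/0.025 = 2.338.
ES = 18.926% × 2.338 = 44.249%; on $5,000,000: $2,212,450.

$2,210,000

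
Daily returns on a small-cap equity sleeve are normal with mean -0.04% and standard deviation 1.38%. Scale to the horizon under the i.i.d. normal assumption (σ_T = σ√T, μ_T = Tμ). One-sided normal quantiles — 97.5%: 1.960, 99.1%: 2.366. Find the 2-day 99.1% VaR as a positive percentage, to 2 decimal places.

4.70%

σ_{2d} = 1.38% × √2 = 1.952%; μ_{2d} = 2 × -0.04% = -0.080%.
VaR = −(-0.080%) + 2.366 × 1.952% = 4.698%.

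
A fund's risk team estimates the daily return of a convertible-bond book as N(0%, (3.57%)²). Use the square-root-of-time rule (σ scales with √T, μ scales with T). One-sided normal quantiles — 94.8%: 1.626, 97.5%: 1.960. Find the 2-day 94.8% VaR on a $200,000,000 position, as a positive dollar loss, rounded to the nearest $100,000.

$16,400,000

σ_{2d} = 3.57% × √2 = 5.049%.
VaR = 1.626 × 5.049% = 8.210%.
On $200,000,000: 0.08210 × $200,000,000 = $16,420,000.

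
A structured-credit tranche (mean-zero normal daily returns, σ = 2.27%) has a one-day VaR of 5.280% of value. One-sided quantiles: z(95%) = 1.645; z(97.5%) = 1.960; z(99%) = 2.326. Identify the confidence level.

Implied z = VaR/σ = 5.280 / 2.27 = 2.326.
This matches z(99%) = 2.326.

99%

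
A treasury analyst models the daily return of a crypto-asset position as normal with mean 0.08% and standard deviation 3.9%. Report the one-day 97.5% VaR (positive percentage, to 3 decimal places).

At 97.5% one-sided, z = 1.960.
VaR = −μ + z·σ = −(0.08%) + 1.960 × 3.9% = 7.564%.

7.564%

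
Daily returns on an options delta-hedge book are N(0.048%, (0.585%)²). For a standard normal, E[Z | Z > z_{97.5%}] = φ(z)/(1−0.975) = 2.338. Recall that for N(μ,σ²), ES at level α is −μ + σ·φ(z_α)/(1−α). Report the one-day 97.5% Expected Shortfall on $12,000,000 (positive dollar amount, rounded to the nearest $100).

$158,400

ES = −(0.048%) + 0.585% × 2.338 = 1.320%.
On $12,000,000: 0.01320 × $12,000,000 = $158,400.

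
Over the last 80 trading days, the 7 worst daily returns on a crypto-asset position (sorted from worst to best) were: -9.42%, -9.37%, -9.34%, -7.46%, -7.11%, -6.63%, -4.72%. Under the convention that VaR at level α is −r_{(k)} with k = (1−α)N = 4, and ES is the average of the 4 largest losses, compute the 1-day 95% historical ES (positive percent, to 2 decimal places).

8.90%

The 4 worst returns sum to -35.59%.
ES = −(-35.59%) / 4 = 8.8975% ≈ 8.90%.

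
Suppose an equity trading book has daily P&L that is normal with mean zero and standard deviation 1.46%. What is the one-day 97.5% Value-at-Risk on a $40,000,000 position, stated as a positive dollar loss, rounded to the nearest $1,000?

At 97.5% one-sided, z = 1.960.
VaR = z·σ = 1.960 × 1.46% = 2.862%.
On $40,000,000: 0.02862 × $40,000,000 = $1,144,800.

$1,145,000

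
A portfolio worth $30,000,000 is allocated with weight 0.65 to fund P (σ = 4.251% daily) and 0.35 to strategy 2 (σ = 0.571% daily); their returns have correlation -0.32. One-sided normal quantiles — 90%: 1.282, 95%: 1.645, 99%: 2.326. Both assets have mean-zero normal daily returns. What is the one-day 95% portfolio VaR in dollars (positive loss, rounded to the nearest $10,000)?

$1,340,000

σ_p² = 0.65²·4.251² + 0.35²·0.571² + 2·-0.32·0.65·0.35·4.251·0.571 = 7.3215 (%²).
σ_p = √7.3215 = 2.706%.
VaR = 1.645 × 2.706% = 4.451%; on $30,000,000 that is $1,335,300.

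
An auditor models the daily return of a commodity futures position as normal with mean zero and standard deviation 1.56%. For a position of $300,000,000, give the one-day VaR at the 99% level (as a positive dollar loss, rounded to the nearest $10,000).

$10,890,000

At 99% one-sided, z = 2.326.
VaR = z·σ = 2.326 × 1.56% = 3.629%.
On $300,000,000: 0.03629 × $300,000,000 = $10,887,000.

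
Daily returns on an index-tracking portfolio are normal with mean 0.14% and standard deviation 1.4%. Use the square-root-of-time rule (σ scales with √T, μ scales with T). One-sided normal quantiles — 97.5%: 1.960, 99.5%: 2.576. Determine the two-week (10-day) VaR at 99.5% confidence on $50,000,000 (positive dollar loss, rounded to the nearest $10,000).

$5,000,000

σ_{10d} = 1.4% × √10 = 4.427%; μ_{10d} = 10 × 0.14% = 1.400%.
VaR = −(1.400%) + 2.576 × 4.427% = 10.004%.
On $50,000,000: 0.10004 × $50,000,000 = $5,002,000.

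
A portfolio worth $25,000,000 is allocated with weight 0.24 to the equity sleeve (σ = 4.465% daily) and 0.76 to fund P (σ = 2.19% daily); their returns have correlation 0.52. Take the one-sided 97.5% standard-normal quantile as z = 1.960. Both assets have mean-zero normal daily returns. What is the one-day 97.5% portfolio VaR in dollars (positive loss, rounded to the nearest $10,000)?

$1,180,000

σ_p² = 0.24²·4.465² + 0.76²·2.19² + 2·0.52·0.24·0.76·4.465·2.19 = 5.7735 (%²).
σ_p = √5.7735 = 2.403%.
VaR = 1.960 × 2.403% = 4.710%; on $25,000,000 that is $1,177,500.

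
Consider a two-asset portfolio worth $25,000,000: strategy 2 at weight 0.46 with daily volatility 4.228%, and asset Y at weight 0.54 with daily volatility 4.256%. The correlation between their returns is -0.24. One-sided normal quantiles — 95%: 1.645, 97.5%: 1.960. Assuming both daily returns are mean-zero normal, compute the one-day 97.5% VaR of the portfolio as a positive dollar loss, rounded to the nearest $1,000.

$1,289,000

σ_p² = 0.46²·4.228² + 0.54²·4.256² + 2·-0.24·0.46·0.54·4.228·4.256 = 6.9190 (%²).
σ_p = √6.9190 = 2.630%.
VaR = 1.960 × 2.630% = 5.155%; on $25,000,000 that is $1,288,750.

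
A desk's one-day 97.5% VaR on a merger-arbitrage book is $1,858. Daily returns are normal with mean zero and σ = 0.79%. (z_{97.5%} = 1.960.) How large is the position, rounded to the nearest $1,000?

$120,000

VaR as a fraction of value: z·σ = 1.960 × 0.79% = 1.5484%.
Position = $1,858 / 0.015484 = $119,995.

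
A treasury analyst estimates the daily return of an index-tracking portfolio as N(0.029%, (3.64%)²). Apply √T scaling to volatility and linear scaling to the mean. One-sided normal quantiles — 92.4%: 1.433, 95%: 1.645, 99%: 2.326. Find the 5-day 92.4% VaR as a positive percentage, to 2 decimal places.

11.52%

σ_{5d} = 3.64% × √5 = 8.139%; μ_{5d} = 5 × 0.029% = 0.145%.
VaR = −(0.145%) + 1.433 × 8.139% = 11.518%.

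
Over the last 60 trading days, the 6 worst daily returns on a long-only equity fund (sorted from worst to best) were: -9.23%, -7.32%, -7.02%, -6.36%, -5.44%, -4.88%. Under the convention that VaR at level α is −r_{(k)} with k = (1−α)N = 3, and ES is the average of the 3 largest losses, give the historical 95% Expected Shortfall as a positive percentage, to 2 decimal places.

The 3 worst returns sum to -23.57%.
ES = −(-23.57%) / 3 = 7.8566…% ≈ 7.86%.

7.86%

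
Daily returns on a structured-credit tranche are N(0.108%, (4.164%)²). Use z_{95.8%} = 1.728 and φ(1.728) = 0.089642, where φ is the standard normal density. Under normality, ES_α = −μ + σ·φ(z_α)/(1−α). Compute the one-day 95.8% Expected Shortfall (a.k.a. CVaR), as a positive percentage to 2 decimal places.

Tail multiplier: φ(z)/(1−α) = 0.089642 / 0.042 = 2.134.
ES = −(0.108%) + 4.164% × 2.134 = 8.778%.

8.78%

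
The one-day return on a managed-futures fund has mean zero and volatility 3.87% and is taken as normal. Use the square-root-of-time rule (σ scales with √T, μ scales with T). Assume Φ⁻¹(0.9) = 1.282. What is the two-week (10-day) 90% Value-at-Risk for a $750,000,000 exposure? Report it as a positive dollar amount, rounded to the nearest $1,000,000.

$118,000,000

σ_{10d} = 3.87% × √10 = 12.238%.
VaR = 1.282 × 12.238% = 15.689%.
On $750,000,000: 0.15689 × $750,000,000 = $117,667,500.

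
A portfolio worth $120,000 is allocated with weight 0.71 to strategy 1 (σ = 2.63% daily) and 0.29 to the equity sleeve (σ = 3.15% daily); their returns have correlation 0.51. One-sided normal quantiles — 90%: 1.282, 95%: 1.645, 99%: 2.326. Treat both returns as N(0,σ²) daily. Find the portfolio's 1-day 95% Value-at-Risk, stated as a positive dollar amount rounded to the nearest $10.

$4,860

σ_p² = 0.71²·2.63² + 0.29²·3.15² + 2·0.51·0.71·0.29·2.63·3.15 = 6.0612 (%²).
σ_p = √6.0612 = 2.462%.
VaR = 1.645 × 2.462% = 4.050%; on $120,000 that is $4,860.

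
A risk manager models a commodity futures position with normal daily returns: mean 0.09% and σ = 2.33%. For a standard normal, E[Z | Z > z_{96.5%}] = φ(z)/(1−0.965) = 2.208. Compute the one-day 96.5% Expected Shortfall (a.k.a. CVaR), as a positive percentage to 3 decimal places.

5.055%

ES = −(0.09%) + 2.33% × 2.208 = 5.055%.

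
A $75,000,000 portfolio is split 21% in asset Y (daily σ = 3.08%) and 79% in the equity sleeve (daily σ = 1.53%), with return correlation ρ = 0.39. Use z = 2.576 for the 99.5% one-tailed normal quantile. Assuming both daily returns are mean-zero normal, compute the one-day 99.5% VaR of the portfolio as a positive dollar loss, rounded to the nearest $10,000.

$3,050,000

σ_p² = 0.21²·3.08² + 0.79²·1.53² + 2·0.39·0.21·0.79·3.08·1.53 = 2.4891 (%²).
σ_p = √2.4891 = 1.578%.
VaR = 2.576 × 1.578% = 4.065%; on $75,000,000 that is $3,048,750.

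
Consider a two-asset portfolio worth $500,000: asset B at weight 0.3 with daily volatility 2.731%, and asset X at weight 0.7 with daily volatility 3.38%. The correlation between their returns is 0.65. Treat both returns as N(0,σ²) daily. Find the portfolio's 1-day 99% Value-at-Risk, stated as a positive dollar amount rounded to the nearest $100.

$34,500

σ_p² = 0.3²·2.731² + 0.7²·3.38² + 2·0.65·0.3·0.7·2.731·3.38 = 8.7892 (%²).
σ_p = √8.7892 = 2.965%.
At 99%, z = 2.326.
VaR = 2.326 × 2.965% = 6.897%; on $500,000 that is $34,485.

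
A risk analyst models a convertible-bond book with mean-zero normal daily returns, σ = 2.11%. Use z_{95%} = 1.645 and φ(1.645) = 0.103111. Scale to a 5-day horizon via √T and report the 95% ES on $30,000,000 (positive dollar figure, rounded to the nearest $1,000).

σ_{5d} = 2.11% × √5 = 4.718%.
ES multiplier = φ(z)/(1−α) = 0.103111/0.05 = 2.062.
ES = 4.718% × 2.062 = 9.729%; on $30,000,000: $2,918,700.

$2,919,000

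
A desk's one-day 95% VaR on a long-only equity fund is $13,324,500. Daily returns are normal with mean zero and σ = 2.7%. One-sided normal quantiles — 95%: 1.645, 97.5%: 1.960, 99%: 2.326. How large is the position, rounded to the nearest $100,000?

VaR as a fraction of value: z·σ = 1.645 × 2.7% = 4.4415%.
Position = $13,324,500 / 0.044415 = $300,000,000.

$300,000,000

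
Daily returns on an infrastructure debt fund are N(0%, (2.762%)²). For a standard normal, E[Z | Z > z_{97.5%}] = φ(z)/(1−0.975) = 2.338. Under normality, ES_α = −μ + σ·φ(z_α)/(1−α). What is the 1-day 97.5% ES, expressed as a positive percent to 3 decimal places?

6.458%

ES = 2.762% × 2.338 = 6.458%.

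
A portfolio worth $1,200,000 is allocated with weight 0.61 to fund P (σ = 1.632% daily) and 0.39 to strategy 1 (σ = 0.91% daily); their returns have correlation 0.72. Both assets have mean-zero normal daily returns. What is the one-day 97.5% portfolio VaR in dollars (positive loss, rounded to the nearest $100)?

$30,000

σ_p² = 0.61²·1.632² + 0.39²·0.91² + 2·0.72·0.61·0.39·1.632·0.91 = 1.6258 (%²).
σ_p = √1.6258 = 1.275%.
At 97.5%, z = 1.960.
VaR = 1.960 × 1.275% = 2.499%; on $1,200,000 that is $29,988.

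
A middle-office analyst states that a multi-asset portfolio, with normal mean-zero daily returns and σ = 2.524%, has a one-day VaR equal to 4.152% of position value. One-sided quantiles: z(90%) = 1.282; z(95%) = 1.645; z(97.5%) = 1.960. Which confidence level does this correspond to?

95%

Implied z = VaR/σ = 4.152 / 2.524 = 1.645.
This matches z(95%) = 1.645.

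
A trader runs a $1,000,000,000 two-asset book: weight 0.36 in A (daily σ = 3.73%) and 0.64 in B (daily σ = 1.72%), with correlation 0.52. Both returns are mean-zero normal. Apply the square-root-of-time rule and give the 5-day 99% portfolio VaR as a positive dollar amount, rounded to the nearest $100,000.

σ_p = √(0.36²·3.73² + 0.64²·1.72² + 2·0.52·0.36·0.64·3.73·1.72) = 2.134%.
σ_{5d} = 2.134% × √5 = 4.772%.
z(99%) = 2.326.
VaR = 2.326 × 4.772% = 11.100%; on $1,000,000,000 that is $111,000,000.

$111,000,000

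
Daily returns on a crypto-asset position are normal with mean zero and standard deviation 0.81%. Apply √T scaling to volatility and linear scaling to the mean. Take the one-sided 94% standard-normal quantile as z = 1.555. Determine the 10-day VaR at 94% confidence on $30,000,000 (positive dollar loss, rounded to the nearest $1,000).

$1,195,000

σ_{10d} = 0.81% × √10 = 2.561%.
VaR = 1.555 × 2.561% = 3.982%.
On $30,000,000: 0.03982 × $30,000,000 = $1,194,600.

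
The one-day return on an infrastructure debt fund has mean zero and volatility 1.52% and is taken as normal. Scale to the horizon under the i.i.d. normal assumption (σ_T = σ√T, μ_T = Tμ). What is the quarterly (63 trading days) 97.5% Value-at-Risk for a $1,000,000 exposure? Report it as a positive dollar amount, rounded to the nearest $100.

$236,500

At 97.5%, z = 1.960.
σ_{63d} = 1.52% × √63 = 12.065%.
VaR = 1.960 × 12.065% = 23.647%.
On $1,000,000: 0.23647 × $1,000,000 = $236,470.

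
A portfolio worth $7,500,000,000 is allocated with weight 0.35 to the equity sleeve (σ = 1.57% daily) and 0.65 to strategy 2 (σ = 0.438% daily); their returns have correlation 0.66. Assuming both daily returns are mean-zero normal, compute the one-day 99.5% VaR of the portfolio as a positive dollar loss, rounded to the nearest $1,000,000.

σ_p² = 0.35²·1.57² + 0.65²·0.438² + 2·0.66·0.35·0.65·1.57·0.438 = 0.5895 (%²).
σ_p = √0.5895 = 0.768%.
At 99.5%, z = 2.576.
VaR = 2.576 × 0.768% = 1.978%; on $7,500,000,000 that is $148,350,000.

$148,000,000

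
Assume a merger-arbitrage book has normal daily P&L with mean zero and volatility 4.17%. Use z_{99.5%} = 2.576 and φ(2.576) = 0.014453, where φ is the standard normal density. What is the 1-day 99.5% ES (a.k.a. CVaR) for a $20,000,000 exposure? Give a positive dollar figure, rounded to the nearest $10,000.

Tail multiplier: φ(z)/(1−α) = 0.014453 / 0.005 = 2.891.
ES = 4.17% × 2.891 = 12.055%.
On $20,000,000: 0.12055 × $20,000,000 = $2,411,000.

$2,410,000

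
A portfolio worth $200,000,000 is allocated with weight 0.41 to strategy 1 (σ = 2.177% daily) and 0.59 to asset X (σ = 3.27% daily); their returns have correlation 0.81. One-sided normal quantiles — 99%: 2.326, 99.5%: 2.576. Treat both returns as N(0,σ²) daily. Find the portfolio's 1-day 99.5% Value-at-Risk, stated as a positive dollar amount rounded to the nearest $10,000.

$13,930,000

σ_p² = 0.41²·2.177² + 0.59²·3.27² + 2·0.81·0.41·0.59·2.177·3.27 = 7.3086 (%²).
σ_p = √7.3086 = 2.703%.
VaR = 2.576 × 2.703% = 6.963%; on $200,000,000 that is $13,926,000.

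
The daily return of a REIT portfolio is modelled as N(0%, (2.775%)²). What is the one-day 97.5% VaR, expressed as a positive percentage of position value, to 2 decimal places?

At 97.5% one-sided, z = 1.960.
VaR = z·σ = 1.960 × 2.775% = 5.439%.

5.44%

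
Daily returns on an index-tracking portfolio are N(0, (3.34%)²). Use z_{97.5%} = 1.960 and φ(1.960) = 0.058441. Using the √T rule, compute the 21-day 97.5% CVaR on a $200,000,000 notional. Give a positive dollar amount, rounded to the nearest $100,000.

$71,600,000

σ_{21d} = 3.34% × √21 = 15.306%.
ES multiplier = φ(z)/(1−α) = 0.058441/0.025 = 2.338.
ES = 15.306% × 2.338 = 35.785%; on $200,000,000: $71,570,000.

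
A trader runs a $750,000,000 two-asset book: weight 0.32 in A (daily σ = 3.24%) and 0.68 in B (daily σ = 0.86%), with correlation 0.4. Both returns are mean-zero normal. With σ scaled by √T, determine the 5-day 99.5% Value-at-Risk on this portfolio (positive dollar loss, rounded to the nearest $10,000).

σ_p = √(0.32²·3.24² + 0.68²·0.86² + 2·0.4·0.32·0.68·3.24·0.86) = 1.379%.
σ_{5d} = 1.379% × √5 = 3.084%.
z(99.5%) = 2.576.
VaR = 2.576 × 3.084% = 7.944%; on $750,000,000 that is $59,580,000.

$59,580,000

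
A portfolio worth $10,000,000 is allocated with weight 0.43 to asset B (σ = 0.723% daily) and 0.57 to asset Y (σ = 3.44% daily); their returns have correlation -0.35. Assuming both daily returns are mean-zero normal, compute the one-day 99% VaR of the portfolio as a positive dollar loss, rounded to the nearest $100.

σ_p² = 0.43²·0.723² + 0.57²·3.44² + 2·-0.35·0.43·0.57·0.723·3.44 = 3.5147 (%²).
σ_p = √3.5147 = 1.875%.
At 99%, z = 2.326.
VaR = 2.326 × 1.875% = 4.361%; on $10,000,000 that is $436,100.

$436,100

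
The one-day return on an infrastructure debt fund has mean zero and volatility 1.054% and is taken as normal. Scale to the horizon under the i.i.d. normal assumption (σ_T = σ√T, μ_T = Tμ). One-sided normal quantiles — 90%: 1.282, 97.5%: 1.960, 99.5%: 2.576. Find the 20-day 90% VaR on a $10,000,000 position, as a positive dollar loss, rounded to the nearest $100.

σ_{20d} = 1.054% × √20 = 4.714%.
VaR = 1.282 × 4.714% = 6.043%.
On $10,000,000: 0.06043 × $10,000,000 = $604,300.

$604,300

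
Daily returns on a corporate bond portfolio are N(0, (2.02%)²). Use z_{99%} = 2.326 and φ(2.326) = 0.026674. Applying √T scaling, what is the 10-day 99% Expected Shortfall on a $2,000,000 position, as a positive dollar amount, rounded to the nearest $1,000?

σ_{10d} = 2.02% × √10 = 6.388%.
ES multiplier = φ(z)/(1−α) = 0.026674/0.01 = 2.667.
ES = 6.388% × 2.667 = 17.037%; on $2,000,000: $340,740.

$341,000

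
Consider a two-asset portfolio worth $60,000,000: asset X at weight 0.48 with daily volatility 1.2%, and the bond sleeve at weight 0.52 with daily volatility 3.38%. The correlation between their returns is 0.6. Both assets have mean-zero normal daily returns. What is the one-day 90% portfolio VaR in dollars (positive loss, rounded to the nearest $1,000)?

σ_p² = 0.48²·1.2² + 0.52²·3.38² + 2·0.6·0.48·0.52·1.2·3.38 = 4.6358 (%²).
σ_p = √4.6358 = 2.153%.
At 90%, z = 1.282.
VaR = 1.282 × 2.153% = 2.760%; on $60,000,000 that is $1,656,000.

$1,656,000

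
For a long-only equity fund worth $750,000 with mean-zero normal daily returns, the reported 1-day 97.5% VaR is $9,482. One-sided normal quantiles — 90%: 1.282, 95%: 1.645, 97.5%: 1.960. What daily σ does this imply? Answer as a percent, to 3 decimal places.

VaR as a fraction: $9,482 / $750,000 = 1.264%.
σ = VaR / z = 1.264% / 1.960 = 0.645%.

0.645%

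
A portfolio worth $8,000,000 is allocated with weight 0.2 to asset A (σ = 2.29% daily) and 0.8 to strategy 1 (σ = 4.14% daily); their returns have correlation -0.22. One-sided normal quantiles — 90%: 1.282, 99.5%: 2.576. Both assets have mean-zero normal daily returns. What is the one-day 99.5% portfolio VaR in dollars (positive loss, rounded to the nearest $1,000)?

σ_p² = 0.2²·2.29² + 0.8²·4.14² + 2·-0.22·0.2·0.8·2.29·4.14 = 10.5117 (%²).
σ_p = √10.5117 = 3.242%.
VaR = 2.576 × 3.242% = 8.351%; on $8,000,000 that is $668,080.

$668,000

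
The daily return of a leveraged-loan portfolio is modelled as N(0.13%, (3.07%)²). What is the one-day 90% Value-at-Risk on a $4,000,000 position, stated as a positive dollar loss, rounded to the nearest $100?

$152,200

At 90% one-sided, z = 1.282.
VaR = −μ + z·σ = −(0.13%) + 1.282 × 3.07% = 3.806%.
On $4,000,000: 0.03806 × $4,000,000 = $152,240.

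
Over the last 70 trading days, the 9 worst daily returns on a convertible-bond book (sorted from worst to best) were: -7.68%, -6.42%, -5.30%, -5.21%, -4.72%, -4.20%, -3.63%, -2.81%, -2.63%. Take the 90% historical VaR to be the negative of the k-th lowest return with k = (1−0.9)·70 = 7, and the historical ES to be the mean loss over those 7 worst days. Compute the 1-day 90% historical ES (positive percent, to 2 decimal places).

The 7 worst returns sum to -37.16%.
ES = −(-37.16%) / 7 = 5.3085…% ≈ 5.31%.

5.31%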